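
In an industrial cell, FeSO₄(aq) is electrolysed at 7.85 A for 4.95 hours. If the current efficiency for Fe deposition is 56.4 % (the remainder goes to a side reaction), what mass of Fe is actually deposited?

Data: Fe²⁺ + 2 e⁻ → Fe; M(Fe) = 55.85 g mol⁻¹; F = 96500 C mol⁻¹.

22.8 g

Q = I·t = 7.850 × 17820 = 139900 C.
n(e⁻) = 139900/96500 = 1.450 mol; theoretically n(Fe) = 1.450/2 = 0.7248 mol, m_theo = 40.48 g.
At 56.4 % efficiency, m_actual = 0.564 × 40.48 = 22.8 g.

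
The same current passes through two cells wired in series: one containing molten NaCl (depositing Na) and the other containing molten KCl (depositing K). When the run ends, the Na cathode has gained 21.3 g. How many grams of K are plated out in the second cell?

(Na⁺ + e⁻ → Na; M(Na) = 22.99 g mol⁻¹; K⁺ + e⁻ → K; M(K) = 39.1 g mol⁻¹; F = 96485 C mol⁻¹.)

n(Na) = 21.3 / 22.99 = 0.9265 mol.
Since Na⁺ + e⁻ → Na, n(e⁻) passed = 1 × 0.9265 = 0.9265 mol.
Cells in series carry the same charge, so the same 0.9265 mol of electrons passes through cell 2.
K⁺ + e⁻ → K, so n(K) = 0.9265 / 1 = 0.9265 mol.
m(K) = 0.9265 × 39.1 = 36.2 g.

36.2 g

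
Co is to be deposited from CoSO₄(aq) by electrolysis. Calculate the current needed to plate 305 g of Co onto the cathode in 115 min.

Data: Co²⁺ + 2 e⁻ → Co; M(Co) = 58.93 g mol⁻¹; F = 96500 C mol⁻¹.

145 A

n(Co) = 305 / 58.93 = 5.176 mol.
n(e⁻) = 2 × 5.176 = 10.35 mol.
Q = n(e⁻)·F = 10.35 × 96500 = 998900 C.
I = Q/t = 998900 / 6900.0 s = 145 A.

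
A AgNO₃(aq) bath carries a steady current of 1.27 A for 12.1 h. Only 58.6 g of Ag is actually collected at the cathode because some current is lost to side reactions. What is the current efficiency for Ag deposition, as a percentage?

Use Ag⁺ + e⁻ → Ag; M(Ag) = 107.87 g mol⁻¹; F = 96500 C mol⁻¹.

94.8 %

Q = I·t = 1.270 × 43560 = 55320 C; n(e⁻) = 55320/96500 = 0.5733 mol.
Theoretical n(Ag) = n(e⁻)/1 = 0.5733 mol, i.e. m_theo = 0.5733 × 107.87 = 61.84 g.
Efficiency = m_actual / m_theo = 58.6 / 61.84 = 94.8 %.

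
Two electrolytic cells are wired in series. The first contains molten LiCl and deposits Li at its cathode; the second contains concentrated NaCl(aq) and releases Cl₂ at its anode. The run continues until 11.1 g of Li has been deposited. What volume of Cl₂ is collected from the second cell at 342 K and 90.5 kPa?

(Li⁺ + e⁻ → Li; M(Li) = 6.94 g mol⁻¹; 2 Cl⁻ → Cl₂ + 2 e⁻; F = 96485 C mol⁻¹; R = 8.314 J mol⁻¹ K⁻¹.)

n(Li) = 11.1 / 6.94 = 1.599 mol, so n(e⁻) = 1 × 1.599 = 1.599 mol.
The cells are in series, so the same 1.599 mol of electrons passes through the second cell.
2 Cl⁻ → Cl₂ + 2 e⁻ — 2 mol e⁻ per mol Cl₂, so n(Cl₂) = 1.599/2 = 0.7997 mol.
V = nRT/P = (0.7997 × 8.314 × 342) / (90.5 × 10³) = 0.0251 m³ = 25.1 L.

25.1 L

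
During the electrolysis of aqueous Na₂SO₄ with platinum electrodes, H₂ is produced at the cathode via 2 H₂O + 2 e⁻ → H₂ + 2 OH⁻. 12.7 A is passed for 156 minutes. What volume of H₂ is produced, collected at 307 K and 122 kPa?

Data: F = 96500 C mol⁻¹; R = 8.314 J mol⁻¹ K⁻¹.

Q = I·t = 12.70 A × 9360.0 s = 118900 C.
n(e⁻) = Q/F = 118900 / 96500 = 1.232 mol.
2 electrons are transferred per H₂ molecule, so n(H₂) = 1.232 / 2 = 0.6159 mol.
V = nRT/P = (0.6159 × 8.314 × 307) / (122 × 10³ Pa) = 0.0129 m³ = 12.9 L.

12.9 L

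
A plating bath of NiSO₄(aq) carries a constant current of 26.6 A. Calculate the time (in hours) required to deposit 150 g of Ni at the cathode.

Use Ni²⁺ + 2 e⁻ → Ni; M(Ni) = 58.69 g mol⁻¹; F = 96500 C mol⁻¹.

5.15 h

n(Ni) = m/M = 150 / 58.69 = 2.556 mol.
Each Ni atom requires 2 electrons, so n(e⁻) = 2 × 2.556 = 5.112 mol.
Q = n(e⁻)·F = 5.112 × 96500 = 493300 C.
t = Q/I = 493300 / 26.60 A = 18540 s = 5.15 h.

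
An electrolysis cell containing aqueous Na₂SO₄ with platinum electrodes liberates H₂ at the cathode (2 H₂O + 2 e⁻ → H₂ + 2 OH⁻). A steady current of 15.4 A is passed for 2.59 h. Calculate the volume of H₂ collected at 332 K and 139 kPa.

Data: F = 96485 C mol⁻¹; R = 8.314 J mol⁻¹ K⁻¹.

14.8 L

Q = I·t = 15.40 A × 9324.0 s = 143600 C.
n(e⁻) = Q/F = 143600 / 96485 = 1.488 mol.
2 electrons are transferred per H₂ molecule, so n(H₂) = 1.488 / 2 = 0.7441 mol.
V = nRT/P = (0.7441 × 8.314 × 332) / (139 × 10³ Pa) = 0.0148 m³ = 14.8 L.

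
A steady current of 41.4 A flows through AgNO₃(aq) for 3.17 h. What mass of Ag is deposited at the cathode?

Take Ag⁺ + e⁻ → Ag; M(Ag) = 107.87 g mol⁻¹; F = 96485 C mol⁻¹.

Q = I·t = 41.40 A × 11412 s = 472500 C.
n(e⁻) = Q/F = 472500 / 96485 = 4.897 mol.
Ag⁺ + e⁻ → Ag, so n(Ag) = n(e⁻)/1 = 4.897 mol.
m = n·M = 4.897 × 107.87 = 528 g.

528 g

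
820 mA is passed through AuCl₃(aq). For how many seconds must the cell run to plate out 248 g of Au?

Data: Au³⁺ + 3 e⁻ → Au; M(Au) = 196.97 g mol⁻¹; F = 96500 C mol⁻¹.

n(Au) = m/M = 248 / 196.97 = 1.259 mol.
Each Au atom requires 3 electrons, so n(e⁻) = 3 × 1.259 = 3.777 mol.
Q = n(e⁻)·F = 3.777 × 96500 = 364500 C.
t = Q/I = 364500 / 0.8200 A = 444500 s.

4.45 × 10⁵ s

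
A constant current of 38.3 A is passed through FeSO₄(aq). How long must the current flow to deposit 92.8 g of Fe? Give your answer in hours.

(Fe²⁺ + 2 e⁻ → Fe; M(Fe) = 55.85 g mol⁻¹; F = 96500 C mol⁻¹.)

2.33 h

n(Fe) = m/M = 92.8 / 55.85 = 1.662 mol.
Each Fe atom requires 2 electrons, so n(e⁻) = 2 × 1.662 = 3.323 mol.
Q = n(e⁻)·F = 3.323 × 96500 = 320700 C.
t = Q/I = 320700 / 38.30 A = 8373 s = 2.33 h.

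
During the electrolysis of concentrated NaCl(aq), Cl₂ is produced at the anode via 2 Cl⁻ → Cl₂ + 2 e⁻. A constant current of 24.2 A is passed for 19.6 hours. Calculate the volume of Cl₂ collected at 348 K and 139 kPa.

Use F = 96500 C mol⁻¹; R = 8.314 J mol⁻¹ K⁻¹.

Q = I·t = 24.20 A × 70560 s = 1708000 C.
n(e⁻) = Q/F = 1708000 / 96500 = 17.69 mol.
2 electrons are transferred per Cl₂ molecule, so n(Cl₂) = 17.69 / 2 = 8.847 mol.
V = nRT/P = (8.847 × 8.314 × 348) / (139 × 10³ Pa) = 0.184 m³ = 184 L.

184 L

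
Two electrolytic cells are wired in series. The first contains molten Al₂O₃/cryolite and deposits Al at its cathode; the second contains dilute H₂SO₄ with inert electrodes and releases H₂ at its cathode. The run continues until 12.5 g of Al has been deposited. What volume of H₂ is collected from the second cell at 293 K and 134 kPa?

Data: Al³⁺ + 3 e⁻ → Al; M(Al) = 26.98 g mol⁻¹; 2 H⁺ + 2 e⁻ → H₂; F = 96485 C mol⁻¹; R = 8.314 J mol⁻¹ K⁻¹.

12.6 L

n(Al) = 12.5 / 26.98 = 0.4633 mol, so n(e⁻) = 3 × 0.4633 = 1.390 mol.
The cells are in series, so the same 1.390 mol of electrons passes through the second cell.
2 H⁺ + 2 e⁻ → H₂ — 2 mol e⁻ per mol H₂, so n(H₂) = 1.390/2 = 0.6950 mol.
V = nRT/P = (0.6950 × 8.314 × 293) / (134 × 10³) = 0.0126 m³ = 12.6 L.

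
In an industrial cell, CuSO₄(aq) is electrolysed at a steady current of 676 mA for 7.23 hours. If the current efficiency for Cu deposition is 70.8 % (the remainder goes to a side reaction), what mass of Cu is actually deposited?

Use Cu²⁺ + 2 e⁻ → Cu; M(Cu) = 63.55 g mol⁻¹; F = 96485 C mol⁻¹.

Q = I·t = 0.6760 × 26028 = 17590 C.
n(e⁻) = 17590/96485 = 0.1824 mol; theoretically n(Cu) = 0.1824/2 = 0.09118 mol, m_theo = 5.794 g.
At 70.8 % efficiency, m_actual = 0.708 × 5.794 = 4.10 g.

4.10 g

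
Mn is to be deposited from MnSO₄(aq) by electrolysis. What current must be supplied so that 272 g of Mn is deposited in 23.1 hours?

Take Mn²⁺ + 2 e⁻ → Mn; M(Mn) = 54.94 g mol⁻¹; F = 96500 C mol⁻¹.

11.5 A

n(Mn) = 272 / 54.94 = 4.951 mol.
n(e⁻) = 2 × 4.951 = 9.902 mol.
Q = n(e⁻)·F = 9.902 × 96500 = 955500 C.
I = Q/t = 955500 / 83160 s = 11.5 A.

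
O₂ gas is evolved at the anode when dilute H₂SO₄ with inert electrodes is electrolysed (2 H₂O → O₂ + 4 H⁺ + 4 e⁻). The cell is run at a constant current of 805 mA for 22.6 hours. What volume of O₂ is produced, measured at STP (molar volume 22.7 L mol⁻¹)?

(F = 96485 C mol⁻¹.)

Q = I·t = 0.8050 A × 81360 s = 65490 C.
n(e⁻) = Q/F = 65490 / 96485 = 0.6788 mol.
4 electrons are transferred per O₂ molecule, so n(O₂) = 0.6788 / 4 = 0.1697 mol.
V = n × V_m = 0.1697 × 22.7 = 3.85 L.

3.85 L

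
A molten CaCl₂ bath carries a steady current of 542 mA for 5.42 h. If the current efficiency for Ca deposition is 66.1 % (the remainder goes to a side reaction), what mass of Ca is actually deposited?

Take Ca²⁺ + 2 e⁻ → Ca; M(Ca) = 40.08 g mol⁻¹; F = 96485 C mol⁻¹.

1.45 g

Q = I·t = 0.5420 × 19512 = 10580 C.
n(e⁻) = 10580/96485 = 0.1096 mol; theoretically n(Ca) = 0.1096/2 = 0.05480 mol, m_theo = 2.197 g.
At 66.1 % efficiency, m_actual = 0.661 × 2.197 = 1.45 g.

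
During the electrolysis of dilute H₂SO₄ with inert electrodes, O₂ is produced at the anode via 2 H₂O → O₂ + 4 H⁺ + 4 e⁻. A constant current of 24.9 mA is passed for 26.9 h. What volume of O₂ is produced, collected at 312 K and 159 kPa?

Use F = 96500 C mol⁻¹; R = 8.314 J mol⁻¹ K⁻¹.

0.102 L

Q = I·t = 0.02490 A × 96840 s = 2411 C.
n(e⁻) = Q/F = 2411 / 96500 = 0.02499 mol.
4 electrons are transferred per O₂ molecule, so n(O₂) = 0.02499 / 4 = 0.006247 mol.
V = nRT/P = (0.006247 × 8.314 × 312) / (159 × 10³ Pa) = 1.02 × 10⁻⁴ m³ = 0.102 L.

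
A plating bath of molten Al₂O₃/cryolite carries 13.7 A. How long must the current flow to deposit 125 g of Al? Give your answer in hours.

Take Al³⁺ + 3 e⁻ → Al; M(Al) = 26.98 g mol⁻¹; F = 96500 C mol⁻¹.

n(Al) = m/M = 125 / 26.98 = 4.633 mol.
Each Al atom requires 3 electrons, so n(e⁻) = 3 × 4.633 = 13.90 mol.
Q = n(e⁻)·F = 13.90 × 96500 = 1341000 C.
t = Q/I = 1341000 / 13.70 A = 97900 s = 27.2 h.

27.2 h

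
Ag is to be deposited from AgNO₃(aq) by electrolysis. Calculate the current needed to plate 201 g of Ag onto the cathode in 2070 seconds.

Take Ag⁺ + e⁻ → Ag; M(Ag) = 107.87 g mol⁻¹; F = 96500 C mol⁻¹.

n(Ag) = 201 / 107.87 = 1.863 mol.
n(e⁻) = 1 × 1.863 = 1.863 mol.
Q = n(e⁻)·F = 1.863 × 96500 = 179800 C.
I = Q/t = 179800 / 2070.0 s = 86.9 A.

86.9 A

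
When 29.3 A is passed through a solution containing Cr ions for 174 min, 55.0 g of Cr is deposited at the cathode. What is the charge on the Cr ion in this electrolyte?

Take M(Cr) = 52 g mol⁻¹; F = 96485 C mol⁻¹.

+3

Q = I·t = 29.30 A × 10440 s = 305900 C, so n(e⁻) = 305900/96485 = 3.170 mol.
n(Cr) deposited = 55.0 / 52 = 1.058 mol.
Electrons per atom = n(e⁻)/n(Cr) = 3.170 / 1.058 = 3.00 ≈ 3, so the ion is Cr³⁺.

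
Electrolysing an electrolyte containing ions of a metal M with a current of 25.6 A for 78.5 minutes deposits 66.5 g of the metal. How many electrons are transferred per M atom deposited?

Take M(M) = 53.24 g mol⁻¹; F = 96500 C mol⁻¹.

Q = I·t = 25.60 A × 4710.0 s = 120600 C, so n(e⁻) = 120600/96500 = 1.249 mol.
n(M) deposited = 66.5 / 53.24 = 1.249 mol.
Electrons per atom = n(e⁻)/n(M) = 1.249 / 1.249 = 1.00 ≈ 1, so the ion is M⁺.

1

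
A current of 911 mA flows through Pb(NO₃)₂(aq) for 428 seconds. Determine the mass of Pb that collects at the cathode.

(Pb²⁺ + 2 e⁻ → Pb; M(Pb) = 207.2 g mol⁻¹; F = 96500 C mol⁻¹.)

Q = I·t = 0.9110 A × 428.00 s = 389.9 C.
n(e⁻) = Q/F = 389.9 / 96500 = 0.004040 mol.
Pb²⁺ + 2 e⁻ → Pb, so n(Pb) = n(e⁻)/2 = 0.002020 mol.
m = n·M = 0.002020 × 207.2 = 0.419 g.

0.419 g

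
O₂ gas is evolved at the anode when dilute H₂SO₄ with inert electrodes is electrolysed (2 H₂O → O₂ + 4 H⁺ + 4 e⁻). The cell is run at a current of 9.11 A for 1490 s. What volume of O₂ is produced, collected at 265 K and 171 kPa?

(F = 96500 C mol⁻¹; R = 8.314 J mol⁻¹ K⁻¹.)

0.453 L

Q = I·t = 9.110 A × 1490.0 s = 13570 C.
n(e⁻) = Q/F = 13570 / 96500 = 0.1407 mol.
4 electrons are transferred per O₂ molecule, so n(O₂) = 0.1407 / 4 = 0.03517 mol.
V = nRT/P = (0.03517 × 8.314 × 265) / (171 × 10³ Pa) = 4.53 × 10⁻⁴ m³ = 0.453 L.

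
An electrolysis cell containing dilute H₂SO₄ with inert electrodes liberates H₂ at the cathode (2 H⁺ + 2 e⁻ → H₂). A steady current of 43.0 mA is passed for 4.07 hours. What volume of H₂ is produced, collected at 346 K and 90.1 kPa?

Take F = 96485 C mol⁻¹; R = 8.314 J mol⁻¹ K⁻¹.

Q = I·t = 0.04300 A × 14652 s = 630.0 C.
n(e⁻) = Q/F = 630.0 / 96485 = 0.006530 mol.
2 electrons are transferred per H₂ molecule, so n(H₂) = 0.006530 / 2 = 0.003265 mol.
V = nRT/P = (0.003265 × 8.314 × 346) / (90.1 × 10³ Pa) = 1.04 × 10⁻⁴ m³ = 0.104 L.

0.104 L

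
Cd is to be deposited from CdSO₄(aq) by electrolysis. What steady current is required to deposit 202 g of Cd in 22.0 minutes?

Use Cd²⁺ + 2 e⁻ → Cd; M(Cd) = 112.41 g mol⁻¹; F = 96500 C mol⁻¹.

263 A

n(Cd) = 202 / 112.41 = 1.797 mol.
n(e⁻) = 2 × 1.797 = 3.594 mol.
Q = n(e⁻)·F = 3.594 × 96500 = 346800 C.
I = Q/t = 346800 / 1320.0 s = 263 A.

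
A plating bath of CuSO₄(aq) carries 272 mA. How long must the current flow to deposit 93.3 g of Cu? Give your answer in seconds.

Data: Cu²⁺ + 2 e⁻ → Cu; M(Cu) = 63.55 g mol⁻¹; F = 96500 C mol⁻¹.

n(Cu) = m/M = 93.3 / 63.55 = 1.468 mol.
Each Cu atom requires 2 electrons, so n(e⁻) = 2 × 1.468 = 2.936 mol.
Q = n(e⁻)·F = 2.936 × 96500 = 283400 C.
t = Q/I = 283400 / 0.2720 A = 1042000 s.

1.04 × 10⁶ s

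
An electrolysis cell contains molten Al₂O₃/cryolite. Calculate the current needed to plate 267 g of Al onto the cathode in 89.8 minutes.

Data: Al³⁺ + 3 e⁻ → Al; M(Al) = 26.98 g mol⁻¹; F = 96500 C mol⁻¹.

532 A

n(Al) = 267 / 26.98 = 9.896 mol.
n(e⁻) = 3 × 9.896 = 29.69 mol.
Q = n(e⁻)·F = 29.69 × 96500 = 2865000 C.
I = Q/t = 2865000 / 5388.0 s = 532 A.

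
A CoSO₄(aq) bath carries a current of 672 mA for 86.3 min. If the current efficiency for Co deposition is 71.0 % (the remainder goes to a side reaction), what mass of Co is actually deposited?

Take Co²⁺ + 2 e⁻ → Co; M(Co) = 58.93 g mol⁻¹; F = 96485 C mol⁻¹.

0.754 g

Q = I·t = 0.6720 × 5178.0 = 3480 C.
n(e⁻) = 3480/96485 = 0.03606 mol; theoretically n(Co) = 0.03606/2 = 0.01803 mol, m_theo = 1.063 g.
At 71.0 % efficiency, m_actual = 0.710 × 1.063 = 0.754 g.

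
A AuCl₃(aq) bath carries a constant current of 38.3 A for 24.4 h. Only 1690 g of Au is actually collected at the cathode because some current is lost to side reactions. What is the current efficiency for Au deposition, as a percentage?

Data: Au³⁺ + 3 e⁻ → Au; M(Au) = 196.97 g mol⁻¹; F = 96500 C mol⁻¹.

Q = I·t = 38.30 × 87840 = 3364000 C; n(e⁻) = 3364000/96500 = 34.86 mol.
Theoretical n(Au) = n(e⁻)/3 = 11.62 mol, i.e. m_theo = 11.62 × 196.97 = 2289 g.
Efficiency = m_actual / m_theo = 1690 / 2289 = 73.8 %.

73.8 %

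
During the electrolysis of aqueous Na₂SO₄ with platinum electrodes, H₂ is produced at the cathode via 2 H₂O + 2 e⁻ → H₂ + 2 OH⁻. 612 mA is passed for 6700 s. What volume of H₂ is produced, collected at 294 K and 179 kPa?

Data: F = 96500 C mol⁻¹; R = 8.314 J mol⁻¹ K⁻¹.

Q = I·t = 0.6120 A × 6700.0 s = 4100 C.
n(e⁻) = Q/F = 4100 / 96500 = 0.04249 mol.
2 electrons are transferred per H₂ molecule, so n(H₂) = 0.04249 / 2 = 0.02125 mol.
V = nRT/P = (0.02125 × 8.314 × 294) / (179 × 10³ Pa) = 2.90 × 10⁻⁴ m³ = 0.290 L.

0.290 L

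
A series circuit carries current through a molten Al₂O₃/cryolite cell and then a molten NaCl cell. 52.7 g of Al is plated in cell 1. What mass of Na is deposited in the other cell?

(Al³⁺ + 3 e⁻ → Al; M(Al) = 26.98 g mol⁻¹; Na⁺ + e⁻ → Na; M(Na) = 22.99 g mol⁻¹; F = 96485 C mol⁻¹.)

135 g

n(Al) = 52.7 / 26.98 = 1.953 mol.
Since Al³⁺ + 3 e⁻ → Al, n(e⁻) passed = 3 × 1.953 = 5.860 mol.
Cells in series carry the same charge, so the same 5.860 mol of electrons passes through cell 2.
Na⁺ + e⁻ → Na, so n(Na) = 5.860 / 1 = 5.860 mol.
m(Na) = 5.860 × 22.99 = 135 g.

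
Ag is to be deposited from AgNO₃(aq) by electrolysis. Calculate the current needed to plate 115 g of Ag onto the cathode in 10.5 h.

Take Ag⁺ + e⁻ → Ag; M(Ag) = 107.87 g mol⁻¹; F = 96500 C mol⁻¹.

2.72 A

n(Ag) = 115 / 107.87 = 1.066 mol.
n(e⁻) = 1 × 1.066 = 1.066 mol.
Q = n(e⁻)·F = 1.066 × 96500 = 102900 C.
I = Q/t = 102900 / 37800 s = 2.72 A.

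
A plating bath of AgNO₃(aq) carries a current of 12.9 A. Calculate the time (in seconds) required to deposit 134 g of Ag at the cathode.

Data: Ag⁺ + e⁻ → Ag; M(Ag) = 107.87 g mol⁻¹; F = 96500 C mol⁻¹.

n(Ag) = m/M = 134 / 107.87 = 1.242 mol.
Each Ag atom requires 1 electron, so n(e⁻) = 1 × 1.242 = 1.242 mol.
Q = n(e⁻)·F = 1.242 × 96500 = 119900 C.
t = Q/I = 119900 / 12.90 A = 9293 s.

9290 s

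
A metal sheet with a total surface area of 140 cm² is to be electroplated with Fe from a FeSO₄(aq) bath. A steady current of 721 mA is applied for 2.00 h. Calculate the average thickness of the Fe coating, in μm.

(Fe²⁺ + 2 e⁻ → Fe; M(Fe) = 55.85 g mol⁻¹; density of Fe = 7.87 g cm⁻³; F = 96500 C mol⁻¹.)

Q = I·t = 0.7210 × 7200.0 = 5191 C; n(e⁻) = 0.05379 mol.
n(Fe) = n(e⁻)/2 = 0.02690 mol, so m = 0.02690 × 55.85 = 1.502 g.
Volume = m/ρ = 1.502 / 7.87 = 0.1909 cm³.
Thickness = V/A = 0.1909 / 140 = 0.00136 cm = 13.6 μm.

13.6 μm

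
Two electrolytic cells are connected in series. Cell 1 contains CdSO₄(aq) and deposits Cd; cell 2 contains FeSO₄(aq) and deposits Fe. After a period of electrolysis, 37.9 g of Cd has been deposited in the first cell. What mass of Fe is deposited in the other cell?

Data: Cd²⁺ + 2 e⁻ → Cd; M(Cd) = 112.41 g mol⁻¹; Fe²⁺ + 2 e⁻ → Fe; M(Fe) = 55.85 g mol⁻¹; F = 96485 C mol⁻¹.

18.8 g

n(Cd) = 37.9 / 112.41 = 0.3372 mol.
Since Cd²⁺ + 2 e⁻ → Cd, n(e⁻) passed = 2 × 0.3372 = 0.6743 mol.
Cells in series carry the same charge, so the same 0.6743 mol of electrons passes through cell 2.
Fe²⁺ + 2 e⁻ → Fe, so n(Fe) = 0.6743 / 2 = 0.3372 mol.
m(Fe) = 0.3372 × 55.85 = 18.8 g.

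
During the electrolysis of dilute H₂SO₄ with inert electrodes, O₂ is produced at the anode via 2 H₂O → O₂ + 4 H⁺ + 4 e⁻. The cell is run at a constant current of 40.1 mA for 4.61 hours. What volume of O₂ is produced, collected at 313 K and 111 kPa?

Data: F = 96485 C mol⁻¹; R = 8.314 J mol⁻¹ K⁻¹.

0.0404 L

Q = I·t = 0.04010 A × 16596 s = 665.5 C.
n(e⁻) = Q/F = 665.5 / 96485 = 0.006897 mol.
4 electrons are transferred per O₂ molecule, so n(O₂) = 0.006897 / 4 = 0.001724 mol.
V = nRT/P = (0.001724 × 8.314 × 313) / (111 × 10³ Pa) = 4.04 × 10⁻⁵ m³ = 0.0404 L.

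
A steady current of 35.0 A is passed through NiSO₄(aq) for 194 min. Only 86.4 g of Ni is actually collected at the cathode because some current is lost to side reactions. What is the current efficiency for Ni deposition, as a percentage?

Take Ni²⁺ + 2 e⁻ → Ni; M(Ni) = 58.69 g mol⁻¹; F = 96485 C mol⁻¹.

69.7 %

Q = I·t = 35.00 × 11640 = 407400 C; n(e⁻) = 407400/96485 = 4.222 mol.
Theoretical n(Ni) = n(e⁻)/2 = 2.111 mol, i.e. m_theo = 2.111 × 58.69 = 123.9 g.
Efficiency = m_actual / m_theo = 86.4 / 123.9 = 69.7 %.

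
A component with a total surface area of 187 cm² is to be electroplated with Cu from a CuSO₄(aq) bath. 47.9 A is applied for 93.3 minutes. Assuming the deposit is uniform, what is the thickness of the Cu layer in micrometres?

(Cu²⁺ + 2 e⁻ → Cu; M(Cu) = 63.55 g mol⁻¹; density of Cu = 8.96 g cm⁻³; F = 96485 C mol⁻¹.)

Q = I·t = 47.90 × 5598.0 = 268100 C; n(e⁻) = 2.779 mol.
n(Cu) = n(e⁻)/2 = 1.390 mol, so m = 1.390 × 63.55 = 88.31 g.
Volume = m/ρ = 88.31 / 8.96 = 9.856 cm³.
Thickness = V/A = 9.856 / 187 = 0.0527 cm = 527 μm.

527 μm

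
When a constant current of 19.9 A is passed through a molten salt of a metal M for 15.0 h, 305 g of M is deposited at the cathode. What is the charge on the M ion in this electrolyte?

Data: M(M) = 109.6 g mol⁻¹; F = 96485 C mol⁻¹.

+4

Q = I·t = 19.90 A × 54000 s = 1075000 C, so n(e⁻) = 1075000/96485 = 11.14 mol.
n(M) deposited = 305 / 109.6 = 2.783 mol.
Electrons per atom = n(e⁻)/n(M) = 11.14 / 2.783 = 4.00 ≈ 4, so the ion is M⁴⁺.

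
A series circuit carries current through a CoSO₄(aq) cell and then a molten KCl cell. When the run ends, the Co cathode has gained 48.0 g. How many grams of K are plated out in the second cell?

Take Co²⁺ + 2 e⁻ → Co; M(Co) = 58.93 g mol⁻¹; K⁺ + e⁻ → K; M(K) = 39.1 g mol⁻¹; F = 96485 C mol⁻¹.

n(Co) = 48.0 / 58.93 = 0.8145 mol.
Since Co²⁺ + 2 e⁻ → Co, n(e⁻) passed = 2 × 0.8145 = 1.629 mol.
Cells in series carry the same charge, so the same 1.629 mol of electrons passes through cell 2.
K⁺ + e⁻ → K, so n(K) = 1.629 / 1 = 1.629 mol.
m(K) = 1.629 × 39.1 = 63.7 g.

63.7 g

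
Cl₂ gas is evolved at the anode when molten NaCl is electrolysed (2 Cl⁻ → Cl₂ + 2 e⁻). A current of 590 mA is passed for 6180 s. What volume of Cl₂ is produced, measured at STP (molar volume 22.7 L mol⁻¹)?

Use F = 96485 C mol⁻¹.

0.429 L

Q = I·t = 0.5900 A × 6180.0 s = 3646 C.
n(e⁻) = Q/F = 3646 / 96485 = 0.03779 mol.
2 electrons are transferred per Cl₂ molecule, so n(Cl₂) = 0.03779 / 2 = 0.01890 mol.
V = n × V_m = 0.01890 × 22.7 = 0.429 L.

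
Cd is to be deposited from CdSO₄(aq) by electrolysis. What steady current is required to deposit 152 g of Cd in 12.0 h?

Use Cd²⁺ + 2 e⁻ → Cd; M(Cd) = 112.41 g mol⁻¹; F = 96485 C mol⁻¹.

6.04 A

n(Cd) = 152 / 112.41 = 1.352 mol.
n(e⁻) = 2 × 1.352 = 2.704 mol.
Q = n(e⁻)·F = 2.704 × 96485 = 260900 C.
I = Q/t = 260900 / 43200 s = 6.04 A.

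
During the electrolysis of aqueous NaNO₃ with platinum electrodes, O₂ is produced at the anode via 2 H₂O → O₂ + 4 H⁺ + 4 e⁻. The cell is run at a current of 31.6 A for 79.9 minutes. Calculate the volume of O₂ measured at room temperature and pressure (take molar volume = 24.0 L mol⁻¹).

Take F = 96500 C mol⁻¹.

9.42 L

Q = I·t = 31.60 A × 4794.0 s = 151500 C.
n(e⁻) = Q/F = 151500 / 96500 = 1.570 mol.
4 electrons are transferred per O₂ molecule, so n(O₂) = 1.570 / 4 = 0.3925 mol.
V = n × V_m = 0.3925 × 24.0 = 9.42 L.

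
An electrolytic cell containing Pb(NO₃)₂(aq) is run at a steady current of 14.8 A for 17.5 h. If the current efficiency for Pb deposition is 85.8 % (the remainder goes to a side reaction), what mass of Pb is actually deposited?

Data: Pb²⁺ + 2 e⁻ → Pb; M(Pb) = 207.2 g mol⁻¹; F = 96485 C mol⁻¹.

859 g

Q = I·t = 14.80 × 63000 = 932400 C.
n(e⁻) = 932400/96485 = 9.664 mol; theoretically n(Pb) = 9.664/2 = 4.832 mol, m_theo = 1001 g.
At 85.8 % efficiency, m_actual = 0.858 × 1001 = 859 g.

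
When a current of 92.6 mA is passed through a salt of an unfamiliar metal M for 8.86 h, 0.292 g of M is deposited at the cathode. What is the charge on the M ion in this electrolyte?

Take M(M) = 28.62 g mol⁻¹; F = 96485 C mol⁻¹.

+3

Q = I·t = 0.09260 A × 31896 s = 2954 C, so n(e⁻) = 2954/96485 = 0.03061 mol.
n(M) deposited = 0.292 / 28.62 = 0.01020 mol.
Electrons per atom = n(e⁻)/n(M) = 0.03061 / 0.01020 = 3.00 ≈ 3, so the ion is M³⁺.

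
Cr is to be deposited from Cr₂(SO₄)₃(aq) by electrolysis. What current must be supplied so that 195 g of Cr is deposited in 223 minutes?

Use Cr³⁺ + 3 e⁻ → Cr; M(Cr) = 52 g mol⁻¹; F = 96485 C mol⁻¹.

81.1 A

n(Cr) = 195 / 52 = 3.750 mol.
n(e⁻) = 3 × 3.750 = 11.25 mol.
Q = n(e⁻)·F = 11.25 × 96485 = 1085000 C.
I = Q/t = 1085000 / 13380 s = 81.1 A.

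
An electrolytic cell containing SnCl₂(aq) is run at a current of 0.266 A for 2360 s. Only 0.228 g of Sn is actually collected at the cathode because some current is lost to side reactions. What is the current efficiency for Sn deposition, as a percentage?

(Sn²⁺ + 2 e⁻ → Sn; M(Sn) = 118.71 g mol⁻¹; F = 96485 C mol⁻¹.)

59.0 %

Q = I·t = 0.2660 × 2360.0 = 627.8 C; n(e⁻) = 627.8/96485 = 0.006506 mol.
Theoretical n(Sn) = n(e⁻)/2 = 0.003253 mol, i.e. m_theo = 0.003253 × 118.71 = 0.3862 g.
Efficiency = m_actual / m_theo = 0.228 / 0.3862 = 59.0 %.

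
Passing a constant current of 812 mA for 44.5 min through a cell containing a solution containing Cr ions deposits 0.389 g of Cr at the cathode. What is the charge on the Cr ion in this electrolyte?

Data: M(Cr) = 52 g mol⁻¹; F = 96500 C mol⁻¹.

+3

Q = I·t = 0.8120 A × 2670.0 s = 2168 C, so n(e⁻) = 2168/96500 = 0.02247 mol.
n(Cr) deposited = 0.389 / 52 = 0.007481 mol.
Electrons per atom = n(e⁻)/n(Cr) = 0.02247 / 0.007481 = 3.00 ≈ 3, so the ion is Cr³⁺.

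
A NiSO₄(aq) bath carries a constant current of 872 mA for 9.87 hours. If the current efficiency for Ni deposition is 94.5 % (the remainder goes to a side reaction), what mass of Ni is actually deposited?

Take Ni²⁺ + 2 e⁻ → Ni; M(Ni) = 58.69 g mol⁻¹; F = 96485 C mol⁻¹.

8.91 g

Q = I·t = 0.8720 × 35532 = 30980 C.
n(e⁻) = 30980/96485 = 0.3211 mol; theoretically n(Ni) = 0.3211/2 = 0.1606 mol, m_theo = 9.423 g.
At 94.5 % efficiency, m_actual = 0.945 × 9.423 = 8.91 g.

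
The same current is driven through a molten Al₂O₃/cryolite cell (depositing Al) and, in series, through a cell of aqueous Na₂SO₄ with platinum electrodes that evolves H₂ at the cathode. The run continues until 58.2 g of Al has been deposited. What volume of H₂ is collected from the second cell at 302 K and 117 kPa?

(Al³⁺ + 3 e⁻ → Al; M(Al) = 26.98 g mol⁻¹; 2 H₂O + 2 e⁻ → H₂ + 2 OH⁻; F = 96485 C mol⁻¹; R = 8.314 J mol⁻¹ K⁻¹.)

n(Al) = 58.2 / 26.98 = 2.157 mol, so n(e⁻) = 3 × 2.157 = 6.471 mol.
The cells are in series, so the same 6.471 mol of electrons passes through the second cell.
2 H₂O + 2 e⁻ → H₂ + 2 OH⁻ — 2 mol e⁻ per mol H₂, so n(H₂) = 6.471/2 = 3.236 mol.
V = nRT/P = (3.236 × 8.314 × 302) / (117 × 10³) = 0.0694 m³ = 69.4 L.

69.4 L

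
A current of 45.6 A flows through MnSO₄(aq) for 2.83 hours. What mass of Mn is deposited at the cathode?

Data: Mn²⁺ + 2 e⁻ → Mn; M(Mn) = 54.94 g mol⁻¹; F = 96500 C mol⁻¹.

132 g

Q = I·t = 45.60 A × 10188 s = 464600 C.
n(e⁻) = Q/F = 464600 / 96500 = 4.814 mol.
Mn²⁺ + 2 e⁻ → Mn, so n(Mn) = n(e⁻)/2 = 2.407 mol.
m = n·M = 2.407 × 54.94 = 132 g.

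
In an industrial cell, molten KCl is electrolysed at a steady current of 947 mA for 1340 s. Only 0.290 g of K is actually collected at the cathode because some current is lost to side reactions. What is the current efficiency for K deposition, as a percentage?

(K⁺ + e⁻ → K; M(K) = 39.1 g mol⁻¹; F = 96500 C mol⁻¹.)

Q = I·t = 0.9470 × 1340.0 = 1269 C; n(e⁻) = 1269/96500 = 0.01315 mol.
Theoretical n(K) = n(e⁻)/1 = 0.01315 mol, i.e. m_theo = 0.01315 × 39.1 = 0.5142 g.
Efficiency = m_actual / m_theo = 0.290 / 0.5142 = 56.4 %.

56.4 %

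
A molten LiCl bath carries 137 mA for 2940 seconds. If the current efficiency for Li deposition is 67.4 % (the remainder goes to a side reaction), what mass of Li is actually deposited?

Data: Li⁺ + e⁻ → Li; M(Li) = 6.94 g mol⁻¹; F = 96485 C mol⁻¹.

Q = I·t = 0.1370 × 2940.0 = 402.8 C.
n(e⁻) = 402.8/96485 = 0.004175 mol; theoretically n(Li) = 0.004175/1 = 0.004175 mol, m_theo = 0.02897 g.
At 67.4 % efficiency, m_actual = 0.674 × 0.02897 = 0.0195 g.

0.0195 g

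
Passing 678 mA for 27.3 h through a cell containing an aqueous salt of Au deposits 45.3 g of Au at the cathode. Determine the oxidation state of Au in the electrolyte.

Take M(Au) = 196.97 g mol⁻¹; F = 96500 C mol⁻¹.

+3

Q = I·t = 0.6780 A × 98280 s = 66630 C, so n(e⁻) = 66630/96500 = 0.6905 mol.
n(Au) deposited = 45.3 / 196.97 = 0.2300 mol.
Electrons per atom = n(e⁻)/n(Au) = 0.6905 / 0.2300 = 3.00 ≈ 3, so the ion is Au³⁺.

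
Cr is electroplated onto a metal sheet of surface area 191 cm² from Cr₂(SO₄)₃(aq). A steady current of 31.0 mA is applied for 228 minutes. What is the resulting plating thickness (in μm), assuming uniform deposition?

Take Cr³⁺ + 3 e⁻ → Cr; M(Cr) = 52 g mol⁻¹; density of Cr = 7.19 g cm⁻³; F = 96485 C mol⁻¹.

Q = I·t = 0.03100 × 13680 = 424.1 C; n(e⁻) = 0.004395 mol.
n(Cr) = n(e⁻)/3 = 0.001465 mol, so m = 0.001465 × 52 = 0.07619 g.
Volume = m/ρ = 0.07619 / 7.19 = 0.01060 cm³.
Thickness = V/A = 0.01060 / 191 = 5.55 × 10⁻⁵ cm = 0.555 μm.

0.555 μm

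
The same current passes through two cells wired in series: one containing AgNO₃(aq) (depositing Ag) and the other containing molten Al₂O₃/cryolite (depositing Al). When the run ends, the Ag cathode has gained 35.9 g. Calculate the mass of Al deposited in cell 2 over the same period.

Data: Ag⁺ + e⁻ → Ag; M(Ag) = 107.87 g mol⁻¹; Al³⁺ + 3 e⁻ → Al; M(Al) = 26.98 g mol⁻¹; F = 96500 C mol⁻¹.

2.99 g

n(Ag) = 35.9 / 107.87 = 0.3328 mol.
Since Ag⁺ + e⁻ → Ag, n(e⁻) passed = 1 × 0.3328 = 0.3328 mol.
Cells in series carry the same charge, so the same 0.3328 mol of electrons passes through cell 2.
Al³⁺ + 3 e⁻ → Al, so n(Al) = 0.3328 / 3 = 0.1109 mol.
m(Al) = 0.1109 × 26.98 = 2.99 g.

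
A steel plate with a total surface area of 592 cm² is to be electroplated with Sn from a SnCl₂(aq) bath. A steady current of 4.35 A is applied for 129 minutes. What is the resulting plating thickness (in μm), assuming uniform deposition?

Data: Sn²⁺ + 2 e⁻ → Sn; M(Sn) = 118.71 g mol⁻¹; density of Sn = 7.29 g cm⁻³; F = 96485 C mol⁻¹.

48.0 μm

Q = I·t = 4.350 × 7740.0 = 33670 C; n(e⁻) = 0.3490 mol.
n(Sn) = n(e⁻)/2 = 0.1745 mol, so m = 0.1745 × 118.71 = 20.71 g.
Volume = m/ρ = 20.71 / 7.29 = 2.841 cm³.
Thickness = V/A = 2.841 / 592 = 0.00480 cm = 48.0 μm.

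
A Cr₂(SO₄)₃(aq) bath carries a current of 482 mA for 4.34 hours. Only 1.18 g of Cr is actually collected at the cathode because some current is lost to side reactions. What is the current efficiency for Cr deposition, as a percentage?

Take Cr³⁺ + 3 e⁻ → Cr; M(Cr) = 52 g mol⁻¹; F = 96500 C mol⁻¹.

Q = I·t = 0.4820 × 15624 = 7531 C; n(e⁻) = 7531/96500 = 0.07804 mol.
Theoretical n(Cr) = n(e⁻)/3 = 0.02601 mol, i.e. m_theo = 0.02601 × 52 = 1.353 g.
Efficiency = m_actual / m_theo = 1.18 / 1.353 = 87.2 %.

87.2 %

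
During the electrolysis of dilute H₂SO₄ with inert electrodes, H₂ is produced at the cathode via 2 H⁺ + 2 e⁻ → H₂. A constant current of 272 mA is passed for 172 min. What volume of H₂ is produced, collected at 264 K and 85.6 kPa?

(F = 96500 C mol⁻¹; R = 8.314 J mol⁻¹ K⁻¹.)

Q = I·t = 0.2720 A × 10320 s = 2807 C.
n(e⁻) = Q/F = 2807 / 96500 = 0.02909 mol.
2 electrons are transferred per H₂ molecule, so n(H₂) = 0.02909 / 2 = 0.01454 mol.
V = nRT/P = (0.01454 × 8.314 × 264) / (85.6 × 10³ Pa) = 3.73 × 10⁻⁴ m³ = 0.373 L.

0.373 L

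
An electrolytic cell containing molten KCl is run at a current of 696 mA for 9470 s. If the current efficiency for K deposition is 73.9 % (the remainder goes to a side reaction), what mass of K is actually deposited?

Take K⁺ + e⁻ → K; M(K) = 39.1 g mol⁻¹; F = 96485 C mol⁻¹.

Q = I·t = 0.6960 × 9470.0 = 6591 C.
n(e⁻) = 6591/96485 = 0.06831 mol; theoretically n(K) = 0.06831/1 = 0.06831 mol, m_theo = 2.671 g.
At 73.9 % efficiency, m_actual = 0.739 × 2.671 = 1.97 g.

1.97 g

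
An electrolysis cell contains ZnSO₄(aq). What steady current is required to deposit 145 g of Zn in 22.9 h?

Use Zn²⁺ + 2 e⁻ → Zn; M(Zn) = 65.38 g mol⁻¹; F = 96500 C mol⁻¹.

5.19 A

n(Zn) = 145 / 65.38 = 2.218 mol.
n(e⁻) = 2 × 2.218 = 4.436 mol.
Q = n(e⁻)·F = 4.436 × 96500 = 428000 C.
I = Q/t = 428000 / 82440 s = 5.19 A.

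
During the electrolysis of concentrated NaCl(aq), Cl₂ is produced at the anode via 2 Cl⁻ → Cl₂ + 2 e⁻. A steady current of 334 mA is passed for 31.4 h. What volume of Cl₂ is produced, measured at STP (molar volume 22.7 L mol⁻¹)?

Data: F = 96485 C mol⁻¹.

Q = I·t = 0.3340 A × 113040 s = 37760 C.
n(e⁻) = Q/F = 37760 / 96485 = 0.3913 mol.
2 electrons are transferred per Cl₂ molecule, so n(Cl₂) = 0.3913 / 2 = 0.1957 mol.
V = n × V_m = 0.1957 × 22.7 = 4.44 L.

4.44 L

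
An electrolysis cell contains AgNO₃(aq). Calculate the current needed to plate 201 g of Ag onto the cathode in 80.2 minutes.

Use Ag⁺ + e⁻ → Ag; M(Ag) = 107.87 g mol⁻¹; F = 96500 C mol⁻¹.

37.4 A

n(Ag) = 201 / 107.87 = 1.863 mol.
n(e⁻) = 1 × 1.863 = 1.863 mol.
Q = n(e⁻)·F = 1.863 × 96500 = 179800 C.
I = Q/t = 179800 / 4812.0 s = 37.4 A.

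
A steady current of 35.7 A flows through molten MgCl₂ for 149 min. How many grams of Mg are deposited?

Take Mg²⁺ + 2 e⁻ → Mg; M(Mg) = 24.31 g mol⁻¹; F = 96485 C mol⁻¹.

Q = I·t = 35.70 A × 8940.0 s = 319200 C.
n(e⁻) = Q/F = 319200 / 96485 = 3.308 mol.
Mg²⁺ + 2 e⁻ → Mg, so n(Mg) = n(e⁻)/2 = 1.654 mol.
m = n·M = 1.654 × 24.31 = 40.2 g.

40.2 g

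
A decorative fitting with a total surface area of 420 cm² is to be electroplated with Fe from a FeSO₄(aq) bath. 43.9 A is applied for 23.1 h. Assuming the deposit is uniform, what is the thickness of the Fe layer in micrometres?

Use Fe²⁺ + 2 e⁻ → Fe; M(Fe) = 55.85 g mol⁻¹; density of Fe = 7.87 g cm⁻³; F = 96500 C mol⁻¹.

3200 μm

Q = I·t = 43.90 × 83160 = 3651000 C; n(e⁻) = 37.83 mol.
n(Fe) = n(e⁻)/2 = 18.92 mol, so m = 18.92 × 55.85 = 1056 g.
Volume = m/ρ = 1056 / 7.87 = 134.2 cm³.
Thickness = V/A = 134.2 / 420 = 0.320 cm = 3200 μm.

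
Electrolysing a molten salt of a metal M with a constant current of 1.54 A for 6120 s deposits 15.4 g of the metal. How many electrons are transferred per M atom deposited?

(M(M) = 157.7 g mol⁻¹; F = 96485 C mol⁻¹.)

Q = I·t = 1.540 A × 6120.0 s = 9425 C, so n(e⁻) = 9425/96485 = 0.09768 mol.
n(M) deposited = 15.4 / 157.7 = 0.09765 mol.
Electrons per atom = n(e⁻)/n(M) = 0.09768 / 0.09765 = 1.00 ≈ 1, so the ion is M⁺.

1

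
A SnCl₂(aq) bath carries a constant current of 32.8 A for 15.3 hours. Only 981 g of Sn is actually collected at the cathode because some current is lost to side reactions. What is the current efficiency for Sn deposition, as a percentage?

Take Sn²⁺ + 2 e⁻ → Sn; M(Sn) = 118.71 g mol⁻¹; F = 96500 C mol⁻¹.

88.3 %

Q = I·t = 32.80 × 55080 = 1807000 C; n(e⁻) = 1807000/96500 = 18.72 mol.
Theoretical n(Sn) = n(e⁻)/2 = 9.361 mol, i.e. m_theo = 9.361 × 118.71 = 1111 g.
Efficiency = m_actual / m_theo = 981 / 1111 = 88.3 %.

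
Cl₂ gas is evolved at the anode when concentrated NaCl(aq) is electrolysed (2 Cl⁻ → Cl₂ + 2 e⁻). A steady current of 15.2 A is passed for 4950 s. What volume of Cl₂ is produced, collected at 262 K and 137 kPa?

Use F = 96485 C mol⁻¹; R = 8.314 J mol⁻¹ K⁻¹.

6.20 L

Q = I·t = 15.20 A × 4950.0 s = 75240 C.
n(e⁻) = Q/F = 75240 / 96485 = 0.7798 mol.
2 electrons are transferred per Cl₂ molecule, so n(Cl₂) = 0.7798 / 2 = 0.3899 mol.
V = nRT/P = (0.3899 × 8.314 × 262) / (137 × 10³ Pa) = 0.00620 m³ = 6.20 L.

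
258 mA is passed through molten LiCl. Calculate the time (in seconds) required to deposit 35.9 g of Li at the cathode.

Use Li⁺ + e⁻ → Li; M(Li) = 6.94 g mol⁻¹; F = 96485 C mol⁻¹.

1.93 × 10⁶ s

n(Li) = m/M = 35.9 / 6.94 = 5.173 mol.
Each Li atom requires 1 electron, so n(e⁻) = 1 × 5.173 = 5.173 mol.
Q = n(e⁻)·F = 5.173 × 96485 = 499100 C.
t = Q/I = 499100 / 0.2580 A = 1935000 s.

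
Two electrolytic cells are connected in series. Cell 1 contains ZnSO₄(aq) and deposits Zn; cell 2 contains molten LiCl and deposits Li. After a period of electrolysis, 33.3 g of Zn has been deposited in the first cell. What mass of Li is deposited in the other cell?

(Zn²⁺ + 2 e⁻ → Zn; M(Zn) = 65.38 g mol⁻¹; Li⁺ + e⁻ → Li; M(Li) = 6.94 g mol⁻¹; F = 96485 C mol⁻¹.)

7.07 g

n(Zn) = 33.3 / 65.38 = 0.5093 mol.
Since Zn²⁺ + 2 e⁻ → Zn, n(e⁻) passed = 2 × 0.5093 = 1.019 mol.
Cells in series carry the same charge, so the same 1.019 mol of electrons passes through cell 2.
Li⁺ + e⁻ → Li, so n(Li) = 1.019 / 1 = 1.019 mol.
m(Li) = 1.019 × 6.94 = 7.07 g.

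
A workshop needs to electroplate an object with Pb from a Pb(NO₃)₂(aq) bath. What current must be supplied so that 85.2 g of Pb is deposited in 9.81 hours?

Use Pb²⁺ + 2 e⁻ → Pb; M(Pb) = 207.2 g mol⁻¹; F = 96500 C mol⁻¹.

2.25 A

n(Pb) = 85.2 / 207.2 = 0.4112 mol.
n(e⁻) = 2 × 0.4112 = 0.8224 mol.
Q = n(e⁻)·F = 0.8224 × 96500 = 79360 C.
I = Q/t = 79360 / 35316 s = 2.25 A.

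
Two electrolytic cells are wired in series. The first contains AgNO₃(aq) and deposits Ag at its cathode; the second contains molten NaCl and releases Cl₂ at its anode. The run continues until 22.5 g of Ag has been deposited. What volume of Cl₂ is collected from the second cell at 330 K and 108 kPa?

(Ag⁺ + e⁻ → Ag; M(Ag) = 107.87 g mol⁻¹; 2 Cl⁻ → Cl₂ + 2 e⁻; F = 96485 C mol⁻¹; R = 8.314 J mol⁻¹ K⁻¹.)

2.65 L

n(Ag) = 22.5 / 107.87 = 0.2086 mol, so n(e⁻) = 1 × 0.2086 = 0.2086 mol.
The cells are in series, so the same 0.2086 mol of electrons passes through the second cell.
2 Cl⁻ → Cl₂ + 2 e⁻ — 2 mol e⁻ per mol Cl₂, so n(Cl₂) = 0.2086/2 = 0.1043 mol.
V = nRT/P = (0.1043 × 8.314 × 330) / (108 × 10³) = 0.00265 m³ = 2.65 L.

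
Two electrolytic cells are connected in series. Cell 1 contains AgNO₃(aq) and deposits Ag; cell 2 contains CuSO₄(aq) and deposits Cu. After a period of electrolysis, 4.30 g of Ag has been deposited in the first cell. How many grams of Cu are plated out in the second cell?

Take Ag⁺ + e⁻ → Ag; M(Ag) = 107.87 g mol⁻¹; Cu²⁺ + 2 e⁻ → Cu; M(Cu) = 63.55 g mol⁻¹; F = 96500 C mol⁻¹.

1.27 g

n(Ag) = 4.30 / 107.87 = 0.03986 mol.
Since Ag⁺ + e⁻ → Ag, n(e⁻) passed = 1 × 0.03986 = 0.03986 mol.
Cells in series carry the same charge, so the same 0.03986 mol of electrons passes through cell 2.
Cu²⁺ + 2 e⁻ → Cu, so n(Cu) = 0.03986 / 2 = 0.01993 mol.
m(Cu) = 0.01993 × 63.55 = 1.27 g.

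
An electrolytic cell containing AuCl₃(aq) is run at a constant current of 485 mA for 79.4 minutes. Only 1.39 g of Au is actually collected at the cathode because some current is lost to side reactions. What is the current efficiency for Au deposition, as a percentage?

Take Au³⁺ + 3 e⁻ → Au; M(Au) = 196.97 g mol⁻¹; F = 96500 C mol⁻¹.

Q = I·t = 0.4850 × 4764.0 = 2311 C; n(e⁻) = 2311/96500 = 0.02394 mol.
Theoretical n(Au) = n(e⁻)/3 = 0.007981 mol, i.e. m_theo = 0.007981 × 196.97 = 1.572 g.
Efficiency = m_actual / m_theo = 1.39 / 1.572 = 88.4 %.

88.4 %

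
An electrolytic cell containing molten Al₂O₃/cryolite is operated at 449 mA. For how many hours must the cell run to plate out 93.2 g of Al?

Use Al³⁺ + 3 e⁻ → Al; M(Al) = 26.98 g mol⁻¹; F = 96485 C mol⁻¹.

n(Al) = m/M = 93.2 / 26.98 = 3.454 mol.
Each Al atom requires 3 electrons, so n(e⁻) = 3 × 3.454 = 10.36 mol.
Q = n(e⁻)·F = 10.36 × 96485 = 999900 C.
t = Q/I = 999900 / 0.4490 A = 2227000 s = 619 h.

619 h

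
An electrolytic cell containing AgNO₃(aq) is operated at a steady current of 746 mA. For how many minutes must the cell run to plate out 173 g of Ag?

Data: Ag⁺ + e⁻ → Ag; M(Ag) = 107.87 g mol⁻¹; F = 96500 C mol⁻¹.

n(Ag) = m/M = 173 / 107.87 = 1.604 mol.
Each Ag atom requires 1 electron, so n(e⁻) = 1 × 1.604 = 1.604 mol.
Q = n(e⁻)·F = 1.604 × 96500 = 154800 C.
t = Q/I = 154800 / 0.7460 A = 207500 s = 3460 min.

3460 min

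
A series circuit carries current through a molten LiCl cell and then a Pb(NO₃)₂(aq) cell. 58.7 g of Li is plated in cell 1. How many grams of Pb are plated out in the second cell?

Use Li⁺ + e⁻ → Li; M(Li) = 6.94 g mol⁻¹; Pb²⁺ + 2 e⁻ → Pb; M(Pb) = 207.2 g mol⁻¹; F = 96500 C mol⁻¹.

n(Li) = 58.7 / 6.94 = 8.458 mol.
Since Li⁺ + e⁻ → Li, n(e⁻) passed = 1 × 8.458 = 8.458 mol.
Cells in series carry the same charge, so the same 8.458 mol of electrons passes through cell 2.
Pb²⁺ + 2 e⁻ → Pb, so n(Pb) = 8.458 / 2 = 4.229 mol.
m(Pb) = 4.229 × 207.2 = 876 g.

876 g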